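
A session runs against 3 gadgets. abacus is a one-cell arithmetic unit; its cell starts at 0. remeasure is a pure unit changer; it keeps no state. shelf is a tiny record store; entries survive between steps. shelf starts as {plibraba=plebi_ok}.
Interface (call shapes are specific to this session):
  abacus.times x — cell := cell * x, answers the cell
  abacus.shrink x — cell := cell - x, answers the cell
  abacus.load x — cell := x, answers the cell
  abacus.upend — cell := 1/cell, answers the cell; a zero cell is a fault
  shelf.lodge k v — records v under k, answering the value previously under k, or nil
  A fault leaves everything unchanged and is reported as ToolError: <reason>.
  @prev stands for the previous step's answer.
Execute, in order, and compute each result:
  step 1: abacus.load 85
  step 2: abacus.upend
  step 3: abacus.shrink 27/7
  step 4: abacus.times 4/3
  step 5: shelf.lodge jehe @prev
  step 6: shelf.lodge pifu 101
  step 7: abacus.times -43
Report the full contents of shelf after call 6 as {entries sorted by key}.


Answer: {jehe=-9152/1785, pifu=101, plibraba=plebi_ok}

Derivation:
I call abacus.load passing x→85, — result: 85.
I call abacus.upend(), which returns 1/85.
I invoke abacus.shrink passing x→27/7, → -2288/595.
Then abacus.times passing x→4/3, which returns -9152/1785.
Invoking shelf.lodge passing k→jehe, v→@prev, and see nil.
I try shelf.lodge passing k→pifu, v→101, and get nil.
I call abacus.times passing x→-43, → 393536/1785.


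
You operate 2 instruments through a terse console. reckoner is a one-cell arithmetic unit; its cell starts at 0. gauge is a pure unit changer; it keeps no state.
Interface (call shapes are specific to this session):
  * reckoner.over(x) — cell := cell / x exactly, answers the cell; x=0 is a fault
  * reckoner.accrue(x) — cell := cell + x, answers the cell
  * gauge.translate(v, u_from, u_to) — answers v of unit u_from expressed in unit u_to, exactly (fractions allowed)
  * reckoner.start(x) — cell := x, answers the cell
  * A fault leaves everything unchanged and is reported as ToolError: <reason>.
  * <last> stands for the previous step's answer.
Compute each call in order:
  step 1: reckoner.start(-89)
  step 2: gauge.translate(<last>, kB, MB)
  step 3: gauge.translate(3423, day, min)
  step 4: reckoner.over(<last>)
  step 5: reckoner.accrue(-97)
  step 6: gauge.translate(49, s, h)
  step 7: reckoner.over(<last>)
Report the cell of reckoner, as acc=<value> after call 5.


→ reckoner.start(x=-89)
← -89
→ gauge.translate(v=<last>, u_from=kB, u_to=MB)
← -89/1000
→ gauge.translate(v=3423, u_from=day, u_to=min)
← 4929120
→ reckoner.over(x=<last>)
← -89/4929120
→ reckoner.accrue(x=-97)
← -478124729/4929120
→ gauge.translate(v=49, u_from=s, u_to=h)
← 49/3600
→ reckoner.over(x=<last>)
← -2390623645/335454

Answer: acc=-478124729/4929120


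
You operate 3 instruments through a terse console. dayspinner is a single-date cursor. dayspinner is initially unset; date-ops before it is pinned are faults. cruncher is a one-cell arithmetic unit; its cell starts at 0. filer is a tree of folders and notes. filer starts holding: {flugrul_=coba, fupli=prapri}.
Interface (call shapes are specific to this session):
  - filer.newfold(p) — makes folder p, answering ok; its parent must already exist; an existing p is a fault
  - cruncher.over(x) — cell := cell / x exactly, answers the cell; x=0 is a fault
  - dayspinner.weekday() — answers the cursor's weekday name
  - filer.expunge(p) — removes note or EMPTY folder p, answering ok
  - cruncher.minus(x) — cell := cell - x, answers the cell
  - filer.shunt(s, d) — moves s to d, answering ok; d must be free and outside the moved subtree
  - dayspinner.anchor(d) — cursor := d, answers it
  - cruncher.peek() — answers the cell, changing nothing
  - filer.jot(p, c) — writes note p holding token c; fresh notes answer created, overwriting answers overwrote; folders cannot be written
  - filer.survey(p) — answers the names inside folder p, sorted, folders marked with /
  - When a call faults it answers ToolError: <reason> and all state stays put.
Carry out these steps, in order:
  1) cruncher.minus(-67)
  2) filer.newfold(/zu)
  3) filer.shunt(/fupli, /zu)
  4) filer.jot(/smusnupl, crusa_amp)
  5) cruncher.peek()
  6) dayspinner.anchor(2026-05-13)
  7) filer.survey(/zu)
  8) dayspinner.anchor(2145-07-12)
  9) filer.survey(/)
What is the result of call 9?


% cruncher.minus x='-67'
  67
% filer.newfold p='/zu'
  ok
% filer.shunt s='/fupli' d='/zu'
  ToolError: exists
% filer.jot p='/smusnupl' c='crusa_amp'
  created
% cruncher.peek
  67
% dayspinner.anchor d='2026-05-13'
  2026-05-13
% filer.survey p='/zu'
  []
% dayspinner.anchor d='2145-07-12'
  2145-07-12
% filer.survey p='/'
  [flugrul_, fupli, smusnupl, zu/]

Answer: [flugrul_, fupli, smusnupl, zu/]


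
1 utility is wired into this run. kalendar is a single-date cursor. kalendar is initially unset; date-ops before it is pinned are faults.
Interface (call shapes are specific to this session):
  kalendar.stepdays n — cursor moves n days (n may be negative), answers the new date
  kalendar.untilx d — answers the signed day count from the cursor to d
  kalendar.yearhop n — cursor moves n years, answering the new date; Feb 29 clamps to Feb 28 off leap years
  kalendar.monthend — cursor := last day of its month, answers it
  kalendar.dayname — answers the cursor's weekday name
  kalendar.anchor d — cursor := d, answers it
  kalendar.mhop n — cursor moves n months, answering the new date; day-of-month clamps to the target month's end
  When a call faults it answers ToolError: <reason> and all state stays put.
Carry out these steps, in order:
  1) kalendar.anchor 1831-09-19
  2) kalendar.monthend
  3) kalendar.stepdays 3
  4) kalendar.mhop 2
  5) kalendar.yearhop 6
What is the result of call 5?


Answer: 1837-12-03

Derivation:
Calling kalendar.anchor on d=1831-09-19, and observe 1831-09-19.
Invoking kalendar.monthend, giving 1831-09-30.
I run kalendar.stepdays on n=3, and see 1831-10-03.
I run kalendar.mhop on n=2, yielding 1831-12-03.
I try kalendar.yearhop on n=6, and get 1837-12-03.


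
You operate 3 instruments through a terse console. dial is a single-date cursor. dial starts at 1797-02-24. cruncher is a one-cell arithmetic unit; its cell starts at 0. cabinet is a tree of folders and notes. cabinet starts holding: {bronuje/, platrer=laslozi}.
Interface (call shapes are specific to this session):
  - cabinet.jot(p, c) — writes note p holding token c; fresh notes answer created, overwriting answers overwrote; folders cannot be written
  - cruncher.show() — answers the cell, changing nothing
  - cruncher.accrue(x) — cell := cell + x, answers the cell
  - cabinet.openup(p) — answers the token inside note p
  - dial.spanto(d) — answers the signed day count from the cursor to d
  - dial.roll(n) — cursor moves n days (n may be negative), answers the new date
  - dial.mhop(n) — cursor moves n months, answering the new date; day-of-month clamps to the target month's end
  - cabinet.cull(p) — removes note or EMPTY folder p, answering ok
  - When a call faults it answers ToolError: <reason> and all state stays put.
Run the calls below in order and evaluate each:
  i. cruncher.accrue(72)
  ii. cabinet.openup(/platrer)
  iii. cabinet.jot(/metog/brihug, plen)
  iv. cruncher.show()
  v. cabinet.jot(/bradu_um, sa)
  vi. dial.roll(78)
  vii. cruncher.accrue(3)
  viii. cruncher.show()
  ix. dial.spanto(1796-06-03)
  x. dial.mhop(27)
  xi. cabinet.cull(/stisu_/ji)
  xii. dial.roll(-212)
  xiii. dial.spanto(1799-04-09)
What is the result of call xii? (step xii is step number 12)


CALL cruncher.accrue[72]
RET  72
CALL cabinet.openup[/platrer]
RET  laslozi
CALL cabinet.jot[/metog/brihug; plen]
RET  ToolError: no parent
CALL cruncher.show[]
RET  72
CALL cabinet.jot[/bradu_um; sa]
RET  created
CALL dial.roll[78]
RET  1797-05-13
CALL cruncher.accrue[3]
RET  75
CALL cruncher.show[]
RET  75
CALL dial.spanto[1796-06-03]
RET  -344
CALL dial.mhop[27]
RET  1799-08-13
CALL cabinet.cull[/stisu_/ji]
RET  ToolError: not found
CALL dial.roll[-212]
RET  1799-01-13
CALL dial.spanto[1799-04-09]
RET  86

Answer: 1799-01-13


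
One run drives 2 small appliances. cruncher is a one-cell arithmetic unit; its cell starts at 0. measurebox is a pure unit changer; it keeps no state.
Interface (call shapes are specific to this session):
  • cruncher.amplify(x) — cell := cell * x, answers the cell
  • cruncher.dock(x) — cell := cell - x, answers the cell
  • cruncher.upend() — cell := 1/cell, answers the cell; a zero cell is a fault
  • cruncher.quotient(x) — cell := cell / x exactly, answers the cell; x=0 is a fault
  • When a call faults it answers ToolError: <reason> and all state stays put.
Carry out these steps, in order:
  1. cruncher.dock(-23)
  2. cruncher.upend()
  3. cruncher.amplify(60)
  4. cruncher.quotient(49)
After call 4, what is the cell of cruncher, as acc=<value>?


Then cruncher.dock using x→-23, — result: 23.
Invoking cruncher.upend(), → 1/23.
I run cruncher.amplify using x→60, → 60/23.
I try cruncher.quotient using x→49, — result: 60/1127.

Answer: acc=60/1127


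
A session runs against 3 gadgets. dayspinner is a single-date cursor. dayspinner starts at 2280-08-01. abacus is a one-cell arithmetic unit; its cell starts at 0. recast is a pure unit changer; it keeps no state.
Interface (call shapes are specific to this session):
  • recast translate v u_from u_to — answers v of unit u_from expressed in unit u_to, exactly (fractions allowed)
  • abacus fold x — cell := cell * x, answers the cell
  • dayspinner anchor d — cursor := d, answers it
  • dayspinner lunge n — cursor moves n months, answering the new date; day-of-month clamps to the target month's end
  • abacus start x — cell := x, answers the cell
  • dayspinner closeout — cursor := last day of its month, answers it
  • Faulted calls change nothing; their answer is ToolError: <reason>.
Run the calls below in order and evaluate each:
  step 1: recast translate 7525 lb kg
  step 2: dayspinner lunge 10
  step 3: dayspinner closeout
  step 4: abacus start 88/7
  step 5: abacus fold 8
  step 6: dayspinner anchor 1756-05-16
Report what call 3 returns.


Answer: 2281-06-30

Derivation:
Next I call recast translate passing 7525, lb, kg, which returns 13653130337/4000000.
Calling dayspinner lunge passing 10, which returns 2281-06-01.
I invoke dayspinner closeout(): 2281-06-30.
I try abacus start passing 88/7, and see 88/7.
Now I run abacus fold passing 8, → 704/7.
Invoking dayspinner anchor passing 1756-05-16: 1756-05-16.


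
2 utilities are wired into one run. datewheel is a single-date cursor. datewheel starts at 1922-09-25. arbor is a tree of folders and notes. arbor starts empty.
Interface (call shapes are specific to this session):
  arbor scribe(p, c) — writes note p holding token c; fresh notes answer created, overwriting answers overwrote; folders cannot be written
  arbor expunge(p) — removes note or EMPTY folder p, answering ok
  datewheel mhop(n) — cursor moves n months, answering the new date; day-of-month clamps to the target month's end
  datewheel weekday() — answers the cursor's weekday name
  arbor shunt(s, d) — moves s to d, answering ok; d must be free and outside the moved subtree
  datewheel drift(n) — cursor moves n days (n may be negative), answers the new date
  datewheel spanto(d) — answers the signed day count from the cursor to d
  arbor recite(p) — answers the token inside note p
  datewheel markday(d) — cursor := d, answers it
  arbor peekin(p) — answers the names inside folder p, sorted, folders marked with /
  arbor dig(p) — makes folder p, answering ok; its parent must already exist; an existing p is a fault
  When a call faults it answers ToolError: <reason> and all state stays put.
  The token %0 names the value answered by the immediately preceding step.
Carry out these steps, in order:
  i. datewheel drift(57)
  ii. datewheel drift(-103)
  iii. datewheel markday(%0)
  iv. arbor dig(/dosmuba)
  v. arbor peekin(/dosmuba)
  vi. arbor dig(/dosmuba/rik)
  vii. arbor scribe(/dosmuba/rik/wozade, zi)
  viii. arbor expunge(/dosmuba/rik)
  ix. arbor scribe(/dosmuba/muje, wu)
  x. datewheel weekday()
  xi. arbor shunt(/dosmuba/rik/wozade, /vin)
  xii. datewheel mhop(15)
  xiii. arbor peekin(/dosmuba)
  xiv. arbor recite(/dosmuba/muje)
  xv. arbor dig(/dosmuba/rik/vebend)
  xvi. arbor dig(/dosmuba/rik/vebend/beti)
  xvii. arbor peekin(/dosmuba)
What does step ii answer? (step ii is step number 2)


~$ datewheel drift 57
= 1922-11-21
~$ datewheel drift -103
= 1922-08-10
~$ datewheel markday %0
= 1922-08-10
~$ arbor dig /dosmuba
= ok
~$ arbor peekin /dosmuba
= []
~$ arbor dig /dosmuba/rik
= ok
~$ arbor scribe /dosmuba/rik/wozade zi
= created
~$ arbor expunge /dosmuba/rik
= ToolError: not empty
~$ arbor scribe /dosmuba/muje wu
= created
~$ datewheel weekday
= Thursday
~$ arbor shunt /dosmuba/rik/wozade /vin
= ok
~$ datewheel mhop 15
= 1923-11-10
~$ arbor peekin /dosmuba
= [muje, rik/]
~$ arbor recite /dosmuba/muje
= wu
~$ arbor dig /dosmuba/rik/vebend
= ok
~$ arbor dig /dosmuba/rik/vebend/beti
= ok
~$ arbor peekin /dosmuba
= [muje, rik/]

Answer: 1922-08-10


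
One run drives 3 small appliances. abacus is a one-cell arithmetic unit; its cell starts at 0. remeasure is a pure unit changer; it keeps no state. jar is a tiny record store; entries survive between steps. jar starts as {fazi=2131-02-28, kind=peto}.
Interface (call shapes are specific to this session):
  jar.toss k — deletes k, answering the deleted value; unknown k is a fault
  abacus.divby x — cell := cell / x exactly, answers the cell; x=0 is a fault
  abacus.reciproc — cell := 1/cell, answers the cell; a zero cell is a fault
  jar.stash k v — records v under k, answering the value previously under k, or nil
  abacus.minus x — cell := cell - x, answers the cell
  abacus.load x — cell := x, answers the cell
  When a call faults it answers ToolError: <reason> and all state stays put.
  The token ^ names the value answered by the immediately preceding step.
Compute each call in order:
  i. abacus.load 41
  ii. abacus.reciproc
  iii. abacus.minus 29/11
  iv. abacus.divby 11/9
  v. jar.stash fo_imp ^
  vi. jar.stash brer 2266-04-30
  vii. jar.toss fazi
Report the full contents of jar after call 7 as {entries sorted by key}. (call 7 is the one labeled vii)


~$ abacus.load x='41'
  41
~$ abacus.reciproc
  1/41
~$ abacus.minus x='29/11'
  -1178/451
~$ abacus.divby x='11/9'
  -10602/4961
~$ jar.stash k='fo_imp' v='^'
  nil
~$ jar.stash k='brer' v='2266-04-30'
  nil
~$ jar.toss k='fazi'
  2131-02-28

Answer: {brer=2266-04-30, fo_imp=-10602/4961, kind=peto}


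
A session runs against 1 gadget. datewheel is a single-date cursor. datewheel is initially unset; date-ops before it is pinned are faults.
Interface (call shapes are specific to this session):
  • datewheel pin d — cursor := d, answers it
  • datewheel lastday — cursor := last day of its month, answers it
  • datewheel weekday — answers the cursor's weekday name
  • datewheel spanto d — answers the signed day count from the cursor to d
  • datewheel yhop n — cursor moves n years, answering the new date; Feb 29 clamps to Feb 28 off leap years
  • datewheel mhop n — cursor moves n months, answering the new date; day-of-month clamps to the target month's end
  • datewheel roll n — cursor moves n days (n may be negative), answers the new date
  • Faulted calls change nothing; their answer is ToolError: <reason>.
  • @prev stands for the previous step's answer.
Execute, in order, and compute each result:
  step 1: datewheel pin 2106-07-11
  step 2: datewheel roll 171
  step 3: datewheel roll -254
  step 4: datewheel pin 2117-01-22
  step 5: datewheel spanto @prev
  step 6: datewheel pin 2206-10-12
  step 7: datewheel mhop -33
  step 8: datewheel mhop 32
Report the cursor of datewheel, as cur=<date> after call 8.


Answer: cur=2206-09-12

Derivation:
% datewheel pin(d→2106-07-11) -> 2106-07-11
% datewheel roll(n→171) -> 2106-12-29
% datewheel roll(n→-254) -> 2106-04-19
% datewheel pin(d→2117-01-22) -> 2117-01-22
% datewheel spanto(d→@prev) -> 0
% datewheel pin(d→2206-10-12) -> 2206-10-12
% datewheel mhop(n→-33) -> 2204-01-12
% datewheel mhop(n→32) -> 2206-09-12


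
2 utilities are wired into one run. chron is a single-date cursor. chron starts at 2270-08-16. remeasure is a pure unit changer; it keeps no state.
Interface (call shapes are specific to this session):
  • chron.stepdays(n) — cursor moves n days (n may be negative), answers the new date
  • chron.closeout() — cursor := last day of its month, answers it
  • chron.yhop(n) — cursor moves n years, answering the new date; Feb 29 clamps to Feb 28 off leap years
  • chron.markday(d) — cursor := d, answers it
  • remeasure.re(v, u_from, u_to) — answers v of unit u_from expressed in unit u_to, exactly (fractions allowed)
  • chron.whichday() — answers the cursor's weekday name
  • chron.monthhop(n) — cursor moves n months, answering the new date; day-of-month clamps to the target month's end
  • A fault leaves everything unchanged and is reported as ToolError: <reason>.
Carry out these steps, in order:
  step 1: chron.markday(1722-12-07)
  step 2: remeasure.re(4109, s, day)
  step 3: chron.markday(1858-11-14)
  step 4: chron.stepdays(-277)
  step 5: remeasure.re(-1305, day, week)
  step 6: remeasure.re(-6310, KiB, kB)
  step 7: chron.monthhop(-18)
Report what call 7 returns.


Answer: 1856-08-10

Derivation:
-> markday(d→1722-12-07)
<- 1722-12-07
-> re(v→4109, u_from→s, u_to→day)
<- 4109/86400
-> markday(d→1858-11-14)
<- 1858-11-14
-> stepdays(n→-277)
<- 1858-02-10
-> re(v→-1305, u_from→day, u_to→week)
<- -1305/7
-> re(v→-6310, u_from→KiB, u_to→kB)
<- -161536/25
-> monthhop(n→-18)
<- 1856-08-10


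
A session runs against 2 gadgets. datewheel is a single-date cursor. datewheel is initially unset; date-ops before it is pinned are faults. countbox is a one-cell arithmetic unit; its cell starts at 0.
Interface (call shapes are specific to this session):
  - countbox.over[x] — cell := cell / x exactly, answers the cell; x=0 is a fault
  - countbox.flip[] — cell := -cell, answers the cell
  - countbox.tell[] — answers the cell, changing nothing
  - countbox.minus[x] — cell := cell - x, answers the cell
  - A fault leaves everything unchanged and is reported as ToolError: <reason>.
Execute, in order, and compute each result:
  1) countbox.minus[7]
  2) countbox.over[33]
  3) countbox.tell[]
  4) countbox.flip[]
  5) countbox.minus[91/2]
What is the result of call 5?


I try minus using x→7, which returns -7.
Now I run over using x→33: -7/33.
Now I run tell(), yielding -7/33.
Next I call flip(), and get 7/33.
Invoking minus using x→91/2, yielding -2989/66.

Answer: -2989/66


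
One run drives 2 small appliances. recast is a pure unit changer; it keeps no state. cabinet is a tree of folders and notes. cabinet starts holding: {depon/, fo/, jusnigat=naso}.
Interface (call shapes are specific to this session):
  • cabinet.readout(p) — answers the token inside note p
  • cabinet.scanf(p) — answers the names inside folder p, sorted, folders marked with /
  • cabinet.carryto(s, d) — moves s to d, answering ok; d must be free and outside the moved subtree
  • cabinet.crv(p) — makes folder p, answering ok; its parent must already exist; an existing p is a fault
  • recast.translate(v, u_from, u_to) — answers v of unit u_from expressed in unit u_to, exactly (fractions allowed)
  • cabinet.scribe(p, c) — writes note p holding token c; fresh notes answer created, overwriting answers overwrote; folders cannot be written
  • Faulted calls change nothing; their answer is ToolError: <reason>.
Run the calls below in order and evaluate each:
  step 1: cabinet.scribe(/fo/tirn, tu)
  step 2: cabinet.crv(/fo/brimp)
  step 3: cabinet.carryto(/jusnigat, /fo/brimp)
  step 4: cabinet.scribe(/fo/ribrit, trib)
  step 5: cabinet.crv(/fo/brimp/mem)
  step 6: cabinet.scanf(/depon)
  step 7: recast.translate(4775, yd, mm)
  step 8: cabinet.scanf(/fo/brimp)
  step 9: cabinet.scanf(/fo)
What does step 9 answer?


Act: scribe[/fo/tirn; tu]
Obs: created
Act: crv[/fo/brimp]
Obs: ok
Act: carryto[/jusnigat; /fo/brimp]
Obs: ToolError: exists
Act: scribe[/fo/ribrit; trib]
Obs: created
Act: crv[/fo/brimp/mem]
Obs: ok
Act: scanf[/depon]
Obs: []
Act: translate[4775; yd; mm]
Obs: 4366260
Act: scanf[/fo/brimp]
Obs: [mem/]
Act: scanf[/fo]
Obs: [brimp/, ribrit, tirn]

Answer: [brimp/, ribrit, tirn]


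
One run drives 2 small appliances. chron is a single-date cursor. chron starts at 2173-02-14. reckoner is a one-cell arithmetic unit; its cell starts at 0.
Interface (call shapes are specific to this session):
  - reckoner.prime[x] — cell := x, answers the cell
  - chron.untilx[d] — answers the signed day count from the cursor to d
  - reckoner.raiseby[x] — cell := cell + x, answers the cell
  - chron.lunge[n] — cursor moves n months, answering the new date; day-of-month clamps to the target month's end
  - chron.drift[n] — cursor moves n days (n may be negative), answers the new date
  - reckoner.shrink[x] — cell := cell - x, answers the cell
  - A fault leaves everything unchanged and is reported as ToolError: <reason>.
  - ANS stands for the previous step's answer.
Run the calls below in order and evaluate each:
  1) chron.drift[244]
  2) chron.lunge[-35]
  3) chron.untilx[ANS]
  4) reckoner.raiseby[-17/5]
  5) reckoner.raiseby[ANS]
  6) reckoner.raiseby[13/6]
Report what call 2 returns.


CALL chron.drift[n=244]
RET  2173-10-16
CALL chron.lunge[n=-35]
RET  2170-11-16
CALL chron.untilx[d=ANS]
RET  0
CALL reckoner.raiseby[x=-17/5]
RET  -17/5
CALL reckoner.raiseby[x=ANS]
RET  -34/5
CALL reckoner.raiseby[x=13/6]
RET  -139/30

Answer: 2170-11-16


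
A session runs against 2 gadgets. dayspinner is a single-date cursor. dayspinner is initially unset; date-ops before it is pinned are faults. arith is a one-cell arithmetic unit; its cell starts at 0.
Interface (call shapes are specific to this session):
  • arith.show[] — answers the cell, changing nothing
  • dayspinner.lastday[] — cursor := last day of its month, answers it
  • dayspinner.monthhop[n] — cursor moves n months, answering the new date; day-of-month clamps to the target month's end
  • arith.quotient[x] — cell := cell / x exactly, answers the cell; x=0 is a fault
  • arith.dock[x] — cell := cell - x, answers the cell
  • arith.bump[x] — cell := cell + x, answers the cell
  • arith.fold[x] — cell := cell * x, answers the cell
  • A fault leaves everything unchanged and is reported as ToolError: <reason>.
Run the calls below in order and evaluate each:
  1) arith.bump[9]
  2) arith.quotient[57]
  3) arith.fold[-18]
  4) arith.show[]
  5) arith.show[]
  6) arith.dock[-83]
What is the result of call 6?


Calling bump(x='9'), and see 9.
I run quotient(x='57'), → 3/19.
Next I call fold(x='-18'), and get -54/19.
Now I run show: -54/19.
Now I run show: -54/19.
I call dock(x='-83'), and see 1523/19.

Answer: 1523/19


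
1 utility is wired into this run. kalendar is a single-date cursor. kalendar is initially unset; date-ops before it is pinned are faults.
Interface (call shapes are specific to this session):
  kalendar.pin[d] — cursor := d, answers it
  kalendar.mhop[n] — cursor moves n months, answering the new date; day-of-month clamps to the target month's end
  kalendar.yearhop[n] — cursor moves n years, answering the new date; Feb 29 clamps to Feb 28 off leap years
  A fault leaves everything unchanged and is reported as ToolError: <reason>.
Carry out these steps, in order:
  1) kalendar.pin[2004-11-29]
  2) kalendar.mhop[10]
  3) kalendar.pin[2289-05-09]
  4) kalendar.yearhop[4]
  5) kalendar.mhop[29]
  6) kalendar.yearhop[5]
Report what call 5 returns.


;; 1. kalendar.pin(d: 2004-11-29) ~> 2004-11-29
;; 2. kalendar.mhop(n: 10) ~> 2005-09-29
;; 3. kalendar.pin(d: 2289-05-09) ~> 2289-05-09
;; 4. kalendar.yearhop(n: 4) ~> 2293-05-09
;; 5. kalendar.mhop(n: 29) ~> 2295-10-09
;; 6. kalendar.yearhop(n: 5) ~> 2300-10-09

Answer: 2295-10-09


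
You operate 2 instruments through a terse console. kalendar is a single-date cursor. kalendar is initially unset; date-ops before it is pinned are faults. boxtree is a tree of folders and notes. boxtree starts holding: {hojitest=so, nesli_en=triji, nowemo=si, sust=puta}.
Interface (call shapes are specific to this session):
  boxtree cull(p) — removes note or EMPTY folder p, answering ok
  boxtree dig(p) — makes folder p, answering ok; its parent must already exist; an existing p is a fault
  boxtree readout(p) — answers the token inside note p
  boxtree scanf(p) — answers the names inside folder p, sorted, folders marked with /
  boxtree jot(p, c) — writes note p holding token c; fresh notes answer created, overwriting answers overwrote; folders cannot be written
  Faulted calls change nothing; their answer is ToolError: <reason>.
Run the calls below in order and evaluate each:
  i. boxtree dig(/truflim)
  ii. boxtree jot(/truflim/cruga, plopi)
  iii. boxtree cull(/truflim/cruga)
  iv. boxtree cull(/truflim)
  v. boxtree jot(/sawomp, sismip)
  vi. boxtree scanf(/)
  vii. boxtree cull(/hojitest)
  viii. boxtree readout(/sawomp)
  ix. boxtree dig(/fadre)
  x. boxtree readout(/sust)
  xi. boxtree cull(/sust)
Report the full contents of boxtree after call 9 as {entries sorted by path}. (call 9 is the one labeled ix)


Answer: {fadre/, nesli_en=triji, nowemo=si, sawomp=sismip, sust=puta}

Derivation:
>>> boxtree dig /truflim
= ok
>>> boxtree jot /truflim/cruga plopi
= created
>>> boxtree cull /truflim/cruga
= ok
>>> boxtree cull /truflim
= ok
>>> boxtree jot /sawomp sismip
= created
>>> boxtree scanf /
= [hojitest, nesli_en, nowemo, sawomp, sust]
>>> boxtree cull /hojitest
= ok
>>> boxtree readout /sawomp
= sismip
>>> boxtree dig /fadre
= ok
>>> boxtree readout /sust
= puta
>>> boxtree cull /sust
= ok


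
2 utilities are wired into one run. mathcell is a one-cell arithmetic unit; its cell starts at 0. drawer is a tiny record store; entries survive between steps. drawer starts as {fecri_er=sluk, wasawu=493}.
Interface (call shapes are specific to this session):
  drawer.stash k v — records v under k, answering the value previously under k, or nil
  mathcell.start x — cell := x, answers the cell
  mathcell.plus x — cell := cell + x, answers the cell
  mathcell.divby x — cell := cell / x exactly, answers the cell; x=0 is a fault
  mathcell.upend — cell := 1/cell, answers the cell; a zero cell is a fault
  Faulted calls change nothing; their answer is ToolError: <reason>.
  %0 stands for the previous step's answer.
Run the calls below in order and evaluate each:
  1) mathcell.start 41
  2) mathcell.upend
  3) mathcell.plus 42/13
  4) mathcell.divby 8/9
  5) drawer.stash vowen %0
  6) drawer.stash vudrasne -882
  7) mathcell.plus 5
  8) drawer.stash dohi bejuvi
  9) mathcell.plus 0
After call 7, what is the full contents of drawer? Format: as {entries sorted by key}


Answer: {fecri_er=sluk, vowen=15615/4264, vudrasne=-882, wasawu=493}

Derivation:
>> start(x='41')
<< 41
>> upend()
<< 1/41
>> plus(x='42/13')
<< 1735/533
>> divby(x='8/9')
<< 15615/4264
>> stash(k='vowen', v='%0')
<< nil
>> stash(k='vudrasne', v='-882')
<< nil
>> plus(x='5')
<< 36935/4264
>> stash(k='dohi', v='bejuvi')
<< nil
>> plus(x='0')
<< 36935/4264


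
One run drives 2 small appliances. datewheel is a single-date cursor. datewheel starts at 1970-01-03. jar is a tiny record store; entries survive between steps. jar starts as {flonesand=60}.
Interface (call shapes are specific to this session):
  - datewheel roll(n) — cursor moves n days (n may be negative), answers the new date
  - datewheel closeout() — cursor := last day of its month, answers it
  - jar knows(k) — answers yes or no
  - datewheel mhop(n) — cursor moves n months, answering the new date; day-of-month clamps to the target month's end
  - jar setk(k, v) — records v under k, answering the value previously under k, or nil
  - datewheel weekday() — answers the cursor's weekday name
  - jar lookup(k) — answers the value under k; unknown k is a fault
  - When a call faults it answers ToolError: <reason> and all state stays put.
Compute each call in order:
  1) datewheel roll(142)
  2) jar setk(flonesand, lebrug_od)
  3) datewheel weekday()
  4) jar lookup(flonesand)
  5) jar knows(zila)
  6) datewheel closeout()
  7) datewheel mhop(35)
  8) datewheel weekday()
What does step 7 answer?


I invoke datewheel roll with n=142, and get 1970-05-25.
Using jar setk with k=flonesand, v=lebrug_od, and get 60.
I try datewheel weekday, and observe Monday.
I run jar lookup with k=flonesand, and observe lebrug_od.
Invoking jar knows with k=zila: no.
I run datewheel closeout(), and see 1970-05-31.
Now I run datewheel mhop with n=35, and observe 1973-04-30.
I try datewheel weekday, and observe Monday.

Answer: 1973-04-30


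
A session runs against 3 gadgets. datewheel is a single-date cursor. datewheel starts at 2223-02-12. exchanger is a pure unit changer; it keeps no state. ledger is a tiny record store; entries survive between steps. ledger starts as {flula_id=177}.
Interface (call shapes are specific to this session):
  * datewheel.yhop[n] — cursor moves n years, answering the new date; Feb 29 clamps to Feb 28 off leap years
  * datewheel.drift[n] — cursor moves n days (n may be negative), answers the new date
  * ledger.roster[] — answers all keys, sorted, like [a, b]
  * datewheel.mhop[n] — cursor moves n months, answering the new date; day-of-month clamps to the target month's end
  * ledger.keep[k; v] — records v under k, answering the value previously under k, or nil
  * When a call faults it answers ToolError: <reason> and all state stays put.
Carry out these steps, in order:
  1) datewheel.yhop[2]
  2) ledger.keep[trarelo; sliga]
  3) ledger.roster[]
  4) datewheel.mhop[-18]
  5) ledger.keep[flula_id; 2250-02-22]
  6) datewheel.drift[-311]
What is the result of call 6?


Then datewheel.yhop using n: 2, and get 2225-02-12.
I run ledger.keep using k: trarelo, v: sliga, which returns nil.
Using ledger.roster: [flula_id, trarelo].
Using datewheel.mhop using n: -18, yielding 2223-08-12.
Then ledger.keep using k: flula_id, v: 2250-02-22: 177.
Invoking datewheel.drift using n: -311, and see 2222-10-05.

Answer: 2222-10-05


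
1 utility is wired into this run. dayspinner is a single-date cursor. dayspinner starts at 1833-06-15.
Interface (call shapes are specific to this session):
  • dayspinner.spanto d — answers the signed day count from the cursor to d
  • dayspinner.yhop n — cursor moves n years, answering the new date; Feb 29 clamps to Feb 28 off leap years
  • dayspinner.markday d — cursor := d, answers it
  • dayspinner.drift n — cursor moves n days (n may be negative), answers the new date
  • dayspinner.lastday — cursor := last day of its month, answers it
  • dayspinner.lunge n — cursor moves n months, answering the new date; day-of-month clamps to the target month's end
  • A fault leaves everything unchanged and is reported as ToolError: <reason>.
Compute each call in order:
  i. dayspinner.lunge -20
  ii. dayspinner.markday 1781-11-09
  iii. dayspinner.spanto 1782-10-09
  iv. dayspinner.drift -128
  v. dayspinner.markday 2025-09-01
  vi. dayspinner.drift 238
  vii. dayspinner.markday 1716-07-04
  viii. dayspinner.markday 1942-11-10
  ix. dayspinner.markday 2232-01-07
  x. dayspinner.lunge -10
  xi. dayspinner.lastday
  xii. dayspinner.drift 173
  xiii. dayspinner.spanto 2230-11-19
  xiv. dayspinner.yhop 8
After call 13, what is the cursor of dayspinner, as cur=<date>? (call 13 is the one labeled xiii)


Answer: cur=2231-09-20

Derivation:
! 1. lunge(n: -20) : 1831-10-15
! 2. markday(d: 1781-11-09) : 1781-11-09
! 3. spanto(d: 1782-10-09) : 334
! 4. drift(n: -128) : 1781-07-04
! 5. markday(d: 2025-09-01) : 2025-09-01
! 6. drift(n: 238) : 2026-04-27
! 7. markday(d: 1716-07-04) : 1716-07-04
! 8. markday(d: 1942-11-10) : 1942-11-10
! 9. markday(d: 2232-01-07) : 2232-01-07
! 10. lunge(n: -10) : 2231-03-07
! 11. lastday() : 2231-03-31
! 12. drift(n: 173) : 2231-09-20
! 13. spanto(d: 2230-11-19) : -305
! 14. yhop(n: 8) : 2239-09-20


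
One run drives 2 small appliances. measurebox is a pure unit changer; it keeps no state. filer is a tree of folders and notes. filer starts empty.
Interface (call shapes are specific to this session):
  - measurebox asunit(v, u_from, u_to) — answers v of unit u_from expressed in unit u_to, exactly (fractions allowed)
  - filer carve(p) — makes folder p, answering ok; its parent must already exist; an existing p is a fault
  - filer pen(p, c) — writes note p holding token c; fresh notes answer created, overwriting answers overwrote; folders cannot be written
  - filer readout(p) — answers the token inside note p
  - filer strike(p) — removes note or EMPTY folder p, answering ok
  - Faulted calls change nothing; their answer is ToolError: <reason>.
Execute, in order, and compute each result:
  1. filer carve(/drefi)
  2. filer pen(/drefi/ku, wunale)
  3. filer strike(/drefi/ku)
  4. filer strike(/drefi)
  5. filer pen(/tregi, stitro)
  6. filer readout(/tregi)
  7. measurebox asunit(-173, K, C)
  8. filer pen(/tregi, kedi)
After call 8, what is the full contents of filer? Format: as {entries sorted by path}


Answer: {tregi=kedi}

Derivation:
Calling filer carve using p→/drefi, yielding ok.
I try filer pen using p→/drefi/ku, c→wunale: created.
I call filer strike using p→/drefi/ku, yielding ok.
I invoke filer strike using p→/drefi, and observe ok.
I invoke filer pen using p→/tregi, c→stitro, → created.
Next I call filer readout using p→/tregi, and get stitro.
Next I call measurebox asunit using v→-173, u_from→K, u_to→C, and get -8923/20.
I run filer pen using p→/tregi, c→kedi, and see overwrote.


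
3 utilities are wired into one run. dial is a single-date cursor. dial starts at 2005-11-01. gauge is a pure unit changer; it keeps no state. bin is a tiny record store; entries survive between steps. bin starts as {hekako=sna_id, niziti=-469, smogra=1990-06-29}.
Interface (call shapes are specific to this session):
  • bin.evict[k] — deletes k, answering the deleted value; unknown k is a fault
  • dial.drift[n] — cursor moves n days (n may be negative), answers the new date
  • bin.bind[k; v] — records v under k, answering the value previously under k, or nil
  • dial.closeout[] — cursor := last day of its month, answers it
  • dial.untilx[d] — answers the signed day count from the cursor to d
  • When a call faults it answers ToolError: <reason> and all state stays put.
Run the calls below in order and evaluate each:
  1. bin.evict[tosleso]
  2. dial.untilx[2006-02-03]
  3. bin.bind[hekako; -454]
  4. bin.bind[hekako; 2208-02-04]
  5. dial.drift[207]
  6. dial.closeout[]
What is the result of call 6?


Answer: 2006-05-31

Derivation:
Next I call bin.evict using k='tosleso', and see ToolError: no such key tosleso.
I run dial.untilx using d='2006-02-03', giving 94.
I call bin.bind using k='hekako', v='-454', and see sna_id.
I try bin.bind using k='hekako', v='2208-02-04', → -454.
I run dial.drift using n='207', — result: 2006-05-27.
Then dial.closeout(), and see 2006-05-31.


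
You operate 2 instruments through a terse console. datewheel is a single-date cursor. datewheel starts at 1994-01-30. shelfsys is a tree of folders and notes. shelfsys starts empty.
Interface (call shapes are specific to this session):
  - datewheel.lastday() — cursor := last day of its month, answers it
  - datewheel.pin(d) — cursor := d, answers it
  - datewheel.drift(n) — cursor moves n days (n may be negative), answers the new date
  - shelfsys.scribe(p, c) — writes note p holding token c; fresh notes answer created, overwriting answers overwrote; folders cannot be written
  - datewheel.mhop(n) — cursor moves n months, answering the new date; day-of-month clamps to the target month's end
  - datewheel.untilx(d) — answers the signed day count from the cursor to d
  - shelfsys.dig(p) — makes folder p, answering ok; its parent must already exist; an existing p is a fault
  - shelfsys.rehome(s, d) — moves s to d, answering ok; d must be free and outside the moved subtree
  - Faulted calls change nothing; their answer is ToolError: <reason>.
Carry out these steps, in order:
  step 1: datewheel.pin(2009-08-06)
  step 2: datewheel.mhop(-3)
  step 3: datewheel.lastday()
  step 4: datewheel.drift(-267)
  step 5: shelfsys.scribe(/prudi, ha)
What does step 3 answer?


Answer: 2009-05-31

Derivation:
I use pin passing 2009-08-06, giving 2009-08-06.
I call mhop passing -3, giving 2009-05-06.
I try lastday, → 2009-05-31.
Next I call drift passing -267, and get 2008-09-06.
Next I call scribe passing /prudi, ha, and observe created.


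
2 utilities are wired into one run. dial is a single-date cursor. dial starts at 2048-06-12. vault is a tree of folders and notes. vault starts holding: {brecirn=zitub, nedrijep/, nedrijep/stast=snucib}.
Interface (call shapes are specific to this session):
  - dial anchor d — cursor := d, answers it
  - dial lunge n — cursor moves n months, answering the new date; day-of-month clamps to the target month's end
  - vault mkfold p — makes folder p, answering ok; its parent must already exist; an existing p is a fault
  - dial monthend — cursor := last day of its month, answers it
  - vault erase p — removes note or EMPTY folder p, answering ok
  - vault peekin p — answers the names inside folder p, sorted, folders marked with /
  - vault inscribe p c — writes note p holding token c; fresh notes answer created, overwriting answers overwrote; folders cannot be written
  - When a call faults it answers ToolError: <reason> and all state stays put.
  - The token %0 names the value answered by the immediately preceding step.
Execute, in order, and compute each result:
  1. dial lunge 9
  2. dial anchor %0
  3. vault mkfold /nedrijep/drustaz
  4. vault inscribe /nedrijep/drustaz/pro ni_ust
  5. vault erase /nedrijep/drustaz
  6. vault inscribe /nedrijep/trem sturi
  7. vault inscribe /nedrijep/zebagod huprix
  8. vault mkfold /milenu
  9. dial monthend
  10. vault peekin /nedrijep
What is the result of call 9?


$ dial lunge n='9'
= 2049-03-12
$ dial anchor d='%0'
= 2049-03-12
$ vault mkfold p='/nedrijep/drustaz'
= ok
$ vault inscribe p='/nedrijep/drustaz/pro' c='ni_ust'
= created
$ vault erase p='/nedrijep/drustaz'
= ToolError: not empty
$ vault inscribe p='/nedrijep/trem' c='sturi'
= created
$ vault inscribe p='/nedrijep/zebagod' c='huprix'
= created
$ vault mkfold p='/milenu'
= ok
$ dial monthend
= 2049-03-31
$ vault peekin p='/nedrijep'
= [drustaz/, stast, trem, zebagod]

Answer: 2049-03-31


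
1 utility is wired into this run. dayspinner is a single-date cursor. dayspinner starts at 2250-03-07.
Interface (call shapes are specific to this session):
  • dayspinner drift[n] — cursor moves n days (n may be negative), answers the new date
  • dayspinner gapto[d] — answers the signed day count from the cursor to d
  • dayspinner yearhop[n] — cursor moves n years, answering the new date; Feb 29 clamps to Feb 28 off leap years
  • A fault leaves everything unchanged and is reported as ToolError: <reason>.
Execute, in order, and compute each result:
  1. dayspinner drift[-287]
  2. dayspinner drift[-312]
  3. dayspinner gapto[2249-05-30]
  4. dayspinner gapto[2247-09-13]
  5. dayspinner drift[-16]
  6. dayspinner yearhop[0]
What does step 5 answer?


-> dayspinner drift(n=-287)
<- 2249-05-24
-> dayspinner drift(n=-312)
<- 2248-07-16
-> dayspinner gapto(d=2249-05-30)
<- 318
-> dayspinner gapto(d=2247-09-13)
<- -307
-> dayspinner drift(n=-16)
<- 2248-06-30
-> dayspinner yearhop(n=0)
<- 2248-06-30

Answer: 2248-06-30


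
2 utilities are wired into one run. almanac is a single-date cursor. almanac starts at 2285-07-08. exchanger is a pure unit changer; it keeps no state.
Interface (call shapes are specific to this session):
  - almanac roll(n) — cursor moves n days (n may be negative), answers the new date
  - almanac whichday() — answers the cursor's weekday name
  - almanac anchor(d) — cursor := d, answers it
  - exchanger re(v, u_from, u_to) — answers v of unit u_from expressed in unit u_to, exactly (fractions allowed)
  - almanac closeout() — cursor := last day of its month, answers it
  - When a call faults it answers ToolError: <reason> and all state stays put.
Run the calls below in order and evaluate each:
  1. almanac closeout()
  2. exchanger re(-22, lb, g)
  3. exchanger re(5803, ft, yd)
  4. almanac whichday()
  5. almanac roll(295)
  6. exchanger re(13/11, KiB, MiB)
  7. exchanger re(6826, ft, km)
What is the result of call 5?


! almanac closeout() -> 2285-07-31
! exchanger re(v=-22, u_from=lb, u_to=g) -> -498951607/50000
! exchanger re(v=5803, u_from=ft, u_to=yd) -> 5803/3
! almanac whichday() -> Friday
! almanac roll(n=295) -> 2286-05-22
! exchanger re(v=13/11, u_from=KiB, u_to=MiB) -> 13/11264
! exchanger re(v=6826, u_from=ft, u_to=km) -> 1300353/625000

Answer: 2286-05-22
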